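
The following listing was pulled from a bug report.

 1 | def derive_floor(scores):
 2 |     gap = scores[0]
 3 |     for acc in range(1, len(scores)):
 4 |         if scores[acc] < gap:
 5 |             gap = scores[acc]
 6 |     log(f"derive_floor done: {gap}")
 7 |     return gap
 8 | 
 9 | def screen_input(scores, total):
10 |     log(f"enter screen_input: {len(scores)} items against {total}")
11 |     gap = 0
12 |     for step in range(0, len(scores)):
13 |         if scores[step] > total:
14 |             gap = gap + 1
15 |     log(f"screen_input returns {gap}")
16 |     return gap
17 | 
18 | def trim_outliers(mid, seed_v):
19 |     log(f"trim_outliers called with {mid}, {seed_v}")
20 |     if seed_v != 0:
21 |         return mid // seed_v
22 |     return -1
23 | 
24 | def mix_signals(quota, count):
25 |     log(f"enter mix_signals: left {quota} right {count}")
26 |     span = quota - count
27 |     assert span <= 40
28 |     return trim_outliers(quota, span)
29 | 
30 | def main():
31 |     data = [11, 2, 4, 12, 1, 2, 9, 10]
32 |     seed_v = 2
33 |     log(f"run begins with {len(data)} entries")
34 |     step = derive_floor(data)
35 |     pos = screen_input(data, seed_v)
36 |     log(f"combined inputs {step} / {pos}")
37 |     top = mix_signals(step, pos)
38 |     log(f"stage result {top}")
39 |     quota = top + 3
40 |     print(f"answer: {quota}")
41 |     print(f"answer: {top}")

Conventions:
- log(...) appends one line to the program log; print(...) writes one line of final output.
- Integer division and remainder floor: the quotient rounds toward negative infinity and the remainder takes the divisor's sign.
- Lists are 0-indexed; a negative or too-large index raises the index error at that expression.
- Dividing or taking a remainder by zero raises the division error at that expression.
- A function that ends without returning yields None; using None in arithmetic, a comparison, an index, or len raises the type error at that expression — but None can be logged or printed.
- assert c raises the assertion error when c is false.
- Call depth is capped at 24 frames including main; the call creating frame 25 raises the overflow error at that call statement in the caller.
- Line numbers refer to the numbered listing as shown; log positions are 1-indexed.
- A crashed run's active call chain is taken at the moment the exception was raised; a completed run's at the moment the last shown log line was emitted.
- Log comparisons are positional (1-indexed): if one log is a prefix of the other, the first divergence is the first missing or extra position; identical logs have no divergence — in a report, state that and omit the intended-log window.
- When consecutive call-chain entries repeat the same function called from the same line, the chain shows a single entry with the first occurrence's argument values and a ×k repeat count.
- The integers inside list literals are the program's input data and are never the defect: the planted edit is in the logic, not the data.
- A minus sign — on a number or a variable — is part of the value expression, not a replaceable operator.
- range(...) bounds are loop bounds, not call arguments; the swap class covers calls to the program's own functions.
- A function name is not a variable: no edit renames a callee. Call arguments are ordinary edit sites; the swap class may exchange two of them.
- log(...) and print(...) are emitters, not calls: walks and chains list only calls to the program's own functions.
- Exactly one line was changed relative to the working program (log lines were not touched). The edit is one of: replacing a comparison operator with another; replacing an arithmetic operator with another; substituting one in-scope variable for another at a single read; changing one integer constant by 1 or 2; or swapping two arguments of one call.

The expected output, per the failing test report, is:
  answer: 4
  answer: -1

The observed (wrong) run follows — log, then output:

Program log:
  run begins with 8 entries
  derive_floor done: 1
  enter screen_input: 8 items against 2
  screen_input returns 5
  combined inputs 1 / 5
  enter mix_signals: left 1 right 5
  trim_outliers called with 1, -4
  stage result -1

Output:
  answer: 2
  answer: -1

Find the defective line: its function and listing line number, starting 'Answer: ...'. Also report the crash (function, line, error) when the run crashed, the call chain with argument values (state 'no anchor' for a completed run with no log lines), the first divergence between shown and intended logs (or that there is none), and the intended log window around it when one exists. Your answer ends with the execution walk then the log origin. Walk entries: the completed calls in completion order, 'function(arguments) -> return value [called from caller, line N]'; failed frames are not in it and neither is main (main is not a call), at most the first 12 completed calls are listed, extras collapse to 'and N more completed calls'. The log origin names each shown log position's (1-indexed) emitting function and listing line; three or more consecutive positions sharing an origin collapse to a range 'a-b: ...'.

Answer: the defect is in main at line 39.
Key fact: Every logged value matches the working version; the printed result is what differs.
Call chain: main.
First divergence: none; the two logs match at every position.
Execution walk:
  derive_floor([11, 2, 4, 12, 1, 2, 9, 10]) -> 1  [called from main, line 34]
  screen_input([11, 2, 4, 12, 1, 2, 9, 10], 2) -> 5  [called from main, line 35]
  trim_outliers(1, -4) -> -1  [called from mix_signals, line 28]
  mix_signals(1, 5) -> -1  [called from main, line 37]
Log origin:
  1: logged in main at line 33
  2: logged in derive_floor at line 6
  3: logged in screen_input at line 10
  4: logged in screen_input at line 15
  5: logged in main at line 36
  6: logged in mix_signals at line 25
  7: logged in trim_outliers at line 19
  8: logged in main at line 38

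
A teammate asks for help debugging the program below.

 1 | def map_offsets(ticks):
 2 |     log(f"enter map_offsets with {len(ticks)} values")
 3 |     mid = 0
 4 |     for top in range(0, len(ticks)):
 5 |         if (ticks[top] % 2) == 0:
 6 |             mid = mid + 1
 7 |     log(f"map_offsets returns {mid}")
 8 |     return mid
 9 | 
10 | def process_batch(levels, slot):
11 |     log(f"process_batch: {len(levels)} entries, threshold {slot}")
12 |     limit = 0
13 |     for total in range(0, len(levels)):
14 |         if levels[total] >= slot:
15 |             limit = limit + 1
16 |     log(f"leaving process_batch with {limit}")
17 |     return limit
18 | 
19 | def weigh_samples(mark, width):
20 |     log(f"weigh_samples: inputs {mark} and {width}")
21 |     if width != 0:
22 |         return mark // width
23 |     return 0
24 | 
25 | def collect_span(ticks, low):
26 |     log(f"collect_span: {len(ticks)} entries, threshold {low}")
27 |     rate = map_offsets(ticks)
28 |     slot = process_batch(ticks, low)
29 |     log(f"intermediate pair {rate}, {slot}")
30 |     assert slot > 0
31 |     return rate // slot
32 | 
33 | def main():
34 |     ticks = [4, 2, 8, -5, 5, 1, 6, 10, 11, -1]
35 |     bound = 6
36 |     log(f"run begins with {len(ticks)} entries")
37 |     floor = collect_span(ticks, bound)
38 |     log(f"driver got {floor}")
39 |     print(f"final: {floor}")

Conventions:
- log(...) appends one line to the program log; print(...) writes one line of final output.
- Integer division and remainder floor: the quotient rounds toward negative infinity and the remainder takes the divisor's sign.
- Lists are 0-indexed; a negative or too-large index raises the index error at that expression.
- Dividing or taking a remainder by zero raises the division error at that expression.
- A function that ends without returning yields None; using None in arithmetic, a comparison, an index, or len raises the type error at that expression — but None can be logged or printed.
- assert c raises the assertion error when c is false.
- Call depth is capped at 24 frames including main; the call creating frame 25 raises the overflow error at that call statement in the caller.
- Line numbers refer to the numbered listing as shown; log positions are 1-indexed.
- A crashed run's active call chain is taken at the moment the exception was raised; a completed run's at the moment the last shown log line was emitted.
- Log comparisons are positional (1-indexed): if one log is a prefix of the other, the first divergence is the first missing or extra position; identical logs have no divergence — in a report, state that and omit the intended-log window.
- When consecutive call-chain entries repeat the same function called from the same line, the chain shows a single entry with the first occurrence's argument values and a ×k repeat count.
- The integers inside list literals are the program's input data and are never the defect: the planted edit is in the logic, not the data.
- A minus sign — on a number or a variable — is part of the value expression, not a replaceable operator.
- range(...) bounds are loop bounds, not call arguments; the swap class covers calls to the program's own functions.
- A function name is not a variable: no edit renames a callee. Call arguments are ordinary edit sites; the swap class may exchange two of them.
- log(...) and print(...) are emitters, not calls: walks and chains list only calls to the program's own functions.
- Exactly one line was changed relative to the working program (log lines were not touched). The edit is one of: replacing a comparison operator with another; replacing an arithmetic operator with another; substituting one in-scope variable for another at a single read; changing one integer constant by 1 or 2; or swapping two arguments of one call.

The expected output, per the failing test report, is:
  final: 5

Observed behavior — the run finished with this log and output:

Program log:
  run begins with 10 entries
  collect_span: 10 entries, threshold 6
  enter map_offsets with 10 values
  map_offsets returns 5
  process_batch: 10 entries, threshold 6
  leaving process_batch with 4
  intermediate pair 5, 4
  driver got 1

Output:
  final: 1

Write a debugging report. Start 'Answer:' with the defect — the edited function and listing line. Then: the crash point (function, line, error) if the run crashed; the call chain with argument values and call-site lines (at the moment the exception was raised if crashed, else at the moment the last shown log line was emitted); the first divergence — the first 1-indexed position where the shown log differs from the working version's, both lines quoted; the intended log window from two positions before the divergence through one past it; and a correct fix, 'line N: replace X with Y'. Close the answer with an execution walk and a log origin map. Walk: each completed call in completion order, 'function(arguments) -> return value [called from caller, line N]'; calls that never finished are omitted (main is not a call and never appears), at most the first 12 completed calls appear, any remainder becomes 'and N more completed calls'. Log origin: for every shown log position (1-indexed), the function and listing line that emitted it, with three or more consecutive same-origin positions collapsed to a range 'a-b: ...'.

Answer: the defect is in process_batch at line 14.
Key fact: The log first diverges at position 6: the faulty run prints 'leaving process_batch with 4' where the working version prints 'leaving process_batch with 1'.
Call chain: main.
First divergence: position 6 — shown 'leaving process_batch with 4', intended 'leaving process_batch with 1'.
Intended log window:
  4: map_offsets returns 5
  5: process_batch: 10 entries, threshold 6
  6: leaving process_batch with 1
  7: intermediate pair 5, 1
Execution walk:
  map_offsets([4, 2, 8, -5, 5, 1, 6, 10, 11, -1]) -> 5  [called from collect_span, line 27]
  process_batch([4, 2, 8, -5, 5, 1, 6, 10, 11, -1], 6) -> 4  [called from collect_span, line 28]
  collect_span([4, 2, 8, -5, 5, 1, 6, 10, 11, -1], 6) -> 1  [called from main, line 37]
Log origins:
  1: emitted by main (line 36)
  2: emitted by collect_span (line 26)
  3: emitted by map_offsets (line 2)
  4: emitted by map_offsets (line 7)
  5: emitted by process_batch (line 11)
  6: emitted by process_batch (line 16)
  7: emitted by collect_span (line 29)
  8: emitted by main (line 38)
A correct fix: line 14: replace `>=` with `==`.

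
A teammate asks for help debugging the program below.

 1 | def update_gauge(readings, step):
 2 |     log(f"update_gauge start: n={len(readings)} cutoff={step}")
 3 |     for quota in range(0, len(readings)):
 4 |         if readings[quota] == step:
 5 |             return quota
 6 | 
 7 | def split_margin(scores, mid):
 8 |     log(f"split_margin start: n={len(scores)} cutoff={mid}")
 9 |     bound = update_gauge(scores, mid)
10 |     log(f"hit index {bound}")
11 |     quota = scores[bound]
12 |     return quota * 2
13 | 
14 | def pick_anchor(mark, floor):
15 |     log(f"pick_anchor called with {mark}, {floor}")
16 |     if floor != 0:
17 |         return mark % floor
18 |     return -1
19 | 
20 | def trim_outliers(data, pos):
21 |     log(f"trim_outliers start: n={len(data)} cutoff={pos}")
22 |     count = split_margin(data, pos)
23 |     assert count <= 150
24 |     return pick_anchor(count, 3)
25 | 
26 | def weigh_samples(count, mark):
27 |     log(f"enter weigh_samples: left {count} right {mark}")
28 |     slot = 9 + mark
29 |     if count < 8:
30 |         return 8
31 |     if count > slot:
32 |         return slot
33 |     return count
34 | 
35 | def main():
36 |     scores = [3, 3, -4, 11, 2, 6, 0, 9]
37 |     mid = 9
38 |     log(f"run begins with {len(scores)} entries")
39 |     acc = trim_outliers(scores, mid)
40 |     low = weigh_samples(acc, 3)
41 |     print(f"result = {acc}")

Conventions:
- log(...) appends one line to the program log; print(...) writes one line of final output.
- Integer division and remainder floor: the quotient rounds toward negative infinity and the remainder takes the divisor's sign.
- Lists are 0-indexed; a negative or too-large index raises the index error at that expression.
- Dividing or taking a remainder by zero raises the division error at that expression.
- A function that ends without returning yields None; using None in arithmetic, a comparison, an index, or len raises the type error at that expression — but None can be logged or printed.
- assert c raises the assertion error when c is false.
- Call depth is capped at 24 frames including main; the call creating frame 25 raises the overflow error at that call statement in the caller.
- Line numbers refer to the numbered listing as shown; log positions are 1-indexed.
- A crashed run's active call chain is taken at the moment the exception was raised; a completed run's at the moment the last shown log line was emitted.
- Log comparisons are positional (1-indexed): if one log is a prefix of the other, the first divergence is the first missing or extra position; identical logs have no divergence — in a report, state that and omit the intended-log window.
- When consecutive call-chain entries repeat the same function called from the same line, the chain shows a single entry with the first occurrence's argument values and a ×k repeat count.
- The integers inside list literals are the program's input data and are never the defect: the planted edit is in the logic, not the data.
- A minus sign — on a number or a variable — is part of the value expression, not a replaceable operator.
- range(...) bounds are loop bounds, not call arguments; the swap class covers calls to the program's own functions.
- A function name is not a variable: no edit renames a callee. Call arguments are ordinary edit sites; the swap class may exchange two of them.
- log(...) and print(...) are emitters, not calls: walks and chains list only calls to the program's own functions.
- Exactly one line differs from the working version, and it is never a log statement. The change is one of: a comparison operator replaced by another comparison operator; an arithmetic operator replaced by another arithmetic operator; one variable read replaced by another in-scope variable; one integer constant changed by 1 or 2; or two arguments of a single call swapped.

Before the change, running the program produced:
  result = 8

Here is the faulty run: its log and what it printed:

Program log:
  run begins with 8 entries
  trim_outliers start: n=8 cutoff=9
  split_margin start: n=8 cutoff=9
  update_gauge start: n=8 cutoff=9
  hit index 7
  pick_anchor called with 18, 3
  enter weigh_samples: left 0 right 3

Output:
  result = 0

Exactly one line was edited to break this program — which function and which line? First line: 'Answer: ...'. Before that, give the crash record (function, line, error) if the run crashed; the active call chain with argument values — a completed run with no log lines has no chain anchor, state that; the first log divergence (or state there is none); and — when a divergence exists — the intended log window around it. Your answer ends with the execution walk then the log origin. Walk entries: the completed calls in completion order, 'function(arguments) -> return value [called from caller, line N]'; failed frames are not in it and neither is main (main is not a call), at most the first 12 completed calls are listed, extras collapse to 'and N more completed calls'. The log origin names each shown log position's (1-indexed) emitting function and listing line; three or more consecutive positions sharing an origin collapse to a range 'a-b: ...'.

Answer: the defect is in main at line 41.
Key fact: Log streams are identical — the defect surfaces only in the printed output.
Call chain: main -> weigh_samples(0, 3) (called at line 40).
First divergence: none — the logs agree in full.
Execution walk:
  update_gauge([3, 3, -4, 11, 2, 6, 0, 9], 9) -> 7  [called from split_margin, line 9]
  split_margin([3, 3, -4, 11, 2, 6, 0, 9], 9) -> 18  [called from trim_outliers, line 22]
  pick_anchor(18, 3) -> 0  [called from trim_outliers, line 24]
  trim_outliers([3, 3, -4, 11, 2, 6, 0, 9], 9) -> 0  [called from main, line 39]
  weigh_samples(0, 3) -> 8  [called from main, line 40]
Log origins:
  1: logged in main at line 38
  2: logged in trim_outliers at line 21
  3: logged in split_margin at line 8
  4: logged in update_gauge at line 2
  5: logged in split_margin at line 10
  6: logged in pick_anchor at line 15
  7: logged in weigh_samples at line 27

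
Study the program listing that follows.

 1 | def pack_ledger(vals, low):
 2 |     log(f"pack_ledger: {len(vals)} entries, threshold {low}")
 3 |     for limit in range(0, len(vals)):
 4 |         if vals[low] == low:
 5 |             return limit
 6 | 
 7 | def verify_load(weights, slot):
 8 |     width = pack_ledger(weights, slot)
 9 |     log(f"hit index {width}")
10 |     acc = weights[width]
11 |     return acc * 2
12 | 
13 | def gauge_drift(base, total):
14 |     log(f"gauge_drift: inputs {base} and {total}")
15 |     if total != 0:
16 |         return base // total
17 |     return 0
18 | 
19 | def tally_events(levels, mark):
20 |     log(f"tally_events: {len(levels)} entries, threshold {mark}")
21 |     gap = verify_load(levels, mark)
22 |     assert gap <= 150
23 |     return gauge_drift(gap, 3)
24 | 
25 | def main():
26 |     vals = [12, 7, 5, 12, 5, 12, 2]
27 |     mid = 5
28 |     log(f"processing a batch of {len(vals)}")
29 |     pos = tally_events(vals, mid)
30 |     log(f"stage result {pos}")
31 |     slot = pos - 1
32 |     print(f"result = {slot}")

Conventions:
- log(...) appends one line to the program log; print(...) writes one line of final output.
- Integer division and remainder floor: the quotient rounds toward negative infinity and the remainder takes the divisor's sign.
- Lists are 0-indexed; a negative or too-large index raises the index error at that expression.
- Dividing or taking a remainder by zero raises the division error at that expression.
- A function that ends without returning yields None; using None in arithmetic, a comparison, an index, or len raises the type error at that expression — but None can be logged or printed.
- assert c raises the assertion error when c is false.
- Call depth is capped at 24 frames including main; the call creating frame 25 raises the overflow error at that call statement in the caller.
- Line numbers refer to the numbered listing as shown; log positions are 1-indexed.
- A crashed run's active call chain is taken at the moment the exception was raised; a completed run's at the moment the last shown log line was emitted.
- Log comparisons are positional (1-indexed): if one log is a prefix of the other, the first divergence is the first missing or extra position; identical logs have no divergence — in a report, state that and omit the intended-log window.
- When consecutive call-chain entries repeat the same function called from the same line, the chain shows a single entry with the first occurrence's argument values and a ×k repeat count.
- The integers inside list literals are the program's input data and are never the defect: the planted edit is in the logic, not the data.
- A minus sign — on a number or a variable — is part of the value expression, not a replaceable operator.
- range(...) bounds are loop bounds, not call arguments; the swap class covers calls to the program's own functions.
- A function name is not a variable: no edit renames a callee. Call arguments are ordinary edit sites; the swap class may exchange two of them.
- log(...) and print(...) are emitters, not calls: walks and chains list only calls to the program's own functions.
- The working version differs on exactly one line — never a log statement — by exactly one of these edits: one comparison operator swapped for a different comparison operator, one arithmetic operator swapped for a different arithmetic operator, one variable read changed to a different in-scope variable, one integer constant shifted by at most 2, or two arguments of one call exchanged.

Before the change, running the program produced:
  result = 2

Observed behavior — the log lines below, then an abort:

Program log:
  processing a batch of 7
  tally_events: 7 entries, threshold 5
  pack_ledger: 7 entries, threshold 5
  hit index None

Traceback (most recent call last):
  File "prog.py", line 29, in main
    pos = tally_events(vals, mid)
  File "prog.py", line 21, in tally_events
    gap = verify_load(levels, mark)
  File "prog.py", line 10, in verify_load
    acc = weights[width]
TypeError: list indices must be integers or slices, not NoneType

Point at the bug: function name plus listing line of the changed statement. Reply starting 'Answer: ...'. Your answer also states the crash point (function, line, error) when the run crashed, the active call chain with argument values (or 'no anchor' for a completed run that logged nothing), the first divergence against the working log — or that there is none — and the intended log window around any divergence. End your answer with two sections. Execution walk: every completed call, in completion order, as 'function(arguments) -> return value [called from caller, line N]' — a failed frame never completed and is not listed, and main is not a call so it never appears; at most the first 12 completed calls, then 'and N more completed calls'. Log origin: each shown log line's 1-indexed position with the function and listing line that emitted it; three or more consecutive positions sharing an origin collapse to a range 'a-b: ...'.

Answer: the defect is in pack_ledger at line 4.
The tell: At log position 4 the runs split — shown 'hit index None', but the working version logs 'hit index 2'.
Crash: verify_load, line 10, TypeError.
Call chain: main -> tally_events([12, 7, 5, 12, 5, 12, 2], 5) (called at line 29) -> verify_load([12, 7, 5, 12, 5, 12, 2], 5) (called at line 21).
First divergence: position 4 — the shown line 'hit index None' should read 'hit index 2'.
Intended log window:
  2: tally_events: 7 entries, threshold 5
  3: pack_ledger: 7 entries, threshold 5
  4: hit index 2
  5: gauge_drift: inputs 10 and 3
Execution walk:
  pack_ledger([12, 7, 5, 12, 5, 12, 2], 5) -> None  [called from verify_load, line 8]
Origin of each log line:
  1: from main, line 28
  2: from tally_events, line 20
  3: from pack_ledger, line 2
  4: from verify_load, line 9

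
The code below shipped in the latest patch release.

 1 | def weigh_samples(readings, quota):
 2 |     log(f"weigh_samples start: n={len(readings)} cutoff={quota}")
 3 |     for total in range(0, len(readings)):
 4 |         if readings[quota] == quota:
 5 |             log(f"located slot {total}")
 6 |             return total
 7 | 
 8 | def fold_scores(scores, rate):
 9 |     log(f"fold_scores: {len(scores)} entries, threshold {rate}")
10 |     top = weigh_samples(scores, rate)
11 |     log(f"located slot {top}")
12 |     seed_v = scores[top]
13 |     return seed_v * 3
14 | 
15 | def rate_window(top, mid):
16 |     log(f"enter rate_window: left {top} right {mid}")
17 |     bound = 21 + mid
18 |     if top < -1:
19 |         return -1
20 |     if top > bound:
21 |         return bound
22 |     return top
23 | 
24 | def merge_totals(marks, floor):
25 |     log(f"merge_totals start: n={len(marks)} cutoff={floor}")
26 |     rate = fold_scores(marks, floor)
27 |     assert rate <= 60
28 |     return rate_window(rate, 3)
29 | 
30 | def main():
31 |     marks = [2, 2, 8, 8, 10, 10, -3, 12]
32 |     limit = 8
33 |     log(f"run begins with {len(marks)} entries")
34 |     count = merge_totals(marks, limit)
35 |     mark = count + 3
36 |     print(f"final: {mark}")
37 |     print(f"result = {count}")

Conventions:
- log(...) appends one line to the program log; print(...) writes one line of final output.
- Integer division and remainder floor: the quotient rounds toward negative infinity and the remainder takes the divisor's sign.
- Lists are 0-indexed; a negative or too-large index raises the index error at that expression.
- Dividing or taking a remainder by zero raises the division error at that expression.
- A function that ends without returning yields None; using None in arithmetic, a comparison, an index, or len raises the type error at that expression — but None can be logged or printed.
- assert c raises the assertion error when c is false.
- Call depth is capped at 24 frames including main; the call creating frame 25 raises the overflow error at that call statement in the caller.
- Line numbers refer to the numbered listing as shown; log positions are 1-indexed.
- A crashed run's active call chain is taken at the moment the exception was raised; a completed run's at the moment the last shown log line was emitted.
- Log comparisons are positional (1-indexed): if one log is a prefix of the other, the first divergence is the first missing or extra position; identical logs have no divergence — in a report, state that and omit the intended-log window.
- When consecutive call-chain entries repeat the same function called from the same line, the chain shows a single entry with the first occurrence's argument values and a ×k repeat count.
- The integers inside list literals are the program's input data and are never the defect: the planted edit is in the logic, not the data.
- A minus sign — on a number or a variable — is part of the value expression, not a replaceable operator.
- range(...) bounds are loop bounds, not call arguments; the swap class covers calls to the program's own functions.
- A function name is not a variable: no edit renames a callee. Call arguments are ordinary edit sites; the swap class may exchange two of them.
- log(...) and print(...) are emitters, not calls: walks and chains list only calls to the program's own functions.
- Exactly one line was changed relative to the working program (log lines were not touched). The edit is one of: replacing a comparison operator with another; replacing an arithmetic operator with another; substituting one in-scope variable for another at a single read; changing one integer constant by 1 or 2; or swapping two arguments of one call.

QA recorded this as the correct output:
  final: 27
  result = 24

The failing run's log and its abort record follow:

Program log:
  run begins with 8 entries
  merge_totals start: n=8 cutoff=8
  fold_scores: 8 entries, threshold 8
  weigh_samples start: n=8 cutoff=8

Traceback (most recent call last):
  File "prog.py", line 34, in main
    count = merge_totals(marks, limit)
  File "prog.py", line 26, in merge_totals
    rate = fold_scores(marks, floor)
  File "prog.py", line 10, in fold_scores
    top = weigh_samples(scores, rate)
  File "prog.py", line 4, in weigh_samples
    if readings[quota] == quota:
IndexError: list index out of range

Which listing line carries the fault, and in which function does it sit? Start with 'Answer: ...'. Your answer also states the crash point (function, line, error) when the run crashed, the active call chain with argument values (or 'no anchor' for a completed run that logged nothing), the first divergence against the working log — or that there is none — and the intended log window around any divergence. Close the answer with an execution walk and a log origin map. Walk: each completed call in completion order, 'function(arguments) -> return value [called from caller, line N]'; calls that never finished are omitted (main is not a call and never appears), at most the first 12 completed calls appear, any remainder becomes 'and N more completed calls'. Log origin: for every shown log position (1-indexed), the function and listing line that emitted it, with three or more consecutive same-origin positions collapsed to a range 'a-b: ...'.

Answer: the defect is in weigh_samples at line 4.
The tell: A complete run would log 'located slot 2' next, but this one stopped at 4 lines.
Crash: weigh_samples, line 4, IndexError.
Call chain: main -> merge_totals([2, 2, 8, 8, 10, 10, -3, 12], 8) (called at line 34) -> fold_scores([2, 2, 8, 8, 10, 10, -3, 12], 8) (called at line 26) -> weigh_samples([2, 2, 8, 8, 10, 10, -3, 12], 8) (called at line 10).
First divergence: position 5 (shown log ended at 4 lines; the working version continues: 'located slot 2').
Intended log window:
  3: fold_scores: 8 entries, threshold 8
  4: weigh_samples start: n=8 cutoff=8
  5: located slot 2
  6: located slot 2
Execution walk:
  (no call completed)
Log line origins:
  1: from main, line 33
  2: from merge_totals, line 25
  3: from fold_scores, line 9
  4: from weigh_samples, line 2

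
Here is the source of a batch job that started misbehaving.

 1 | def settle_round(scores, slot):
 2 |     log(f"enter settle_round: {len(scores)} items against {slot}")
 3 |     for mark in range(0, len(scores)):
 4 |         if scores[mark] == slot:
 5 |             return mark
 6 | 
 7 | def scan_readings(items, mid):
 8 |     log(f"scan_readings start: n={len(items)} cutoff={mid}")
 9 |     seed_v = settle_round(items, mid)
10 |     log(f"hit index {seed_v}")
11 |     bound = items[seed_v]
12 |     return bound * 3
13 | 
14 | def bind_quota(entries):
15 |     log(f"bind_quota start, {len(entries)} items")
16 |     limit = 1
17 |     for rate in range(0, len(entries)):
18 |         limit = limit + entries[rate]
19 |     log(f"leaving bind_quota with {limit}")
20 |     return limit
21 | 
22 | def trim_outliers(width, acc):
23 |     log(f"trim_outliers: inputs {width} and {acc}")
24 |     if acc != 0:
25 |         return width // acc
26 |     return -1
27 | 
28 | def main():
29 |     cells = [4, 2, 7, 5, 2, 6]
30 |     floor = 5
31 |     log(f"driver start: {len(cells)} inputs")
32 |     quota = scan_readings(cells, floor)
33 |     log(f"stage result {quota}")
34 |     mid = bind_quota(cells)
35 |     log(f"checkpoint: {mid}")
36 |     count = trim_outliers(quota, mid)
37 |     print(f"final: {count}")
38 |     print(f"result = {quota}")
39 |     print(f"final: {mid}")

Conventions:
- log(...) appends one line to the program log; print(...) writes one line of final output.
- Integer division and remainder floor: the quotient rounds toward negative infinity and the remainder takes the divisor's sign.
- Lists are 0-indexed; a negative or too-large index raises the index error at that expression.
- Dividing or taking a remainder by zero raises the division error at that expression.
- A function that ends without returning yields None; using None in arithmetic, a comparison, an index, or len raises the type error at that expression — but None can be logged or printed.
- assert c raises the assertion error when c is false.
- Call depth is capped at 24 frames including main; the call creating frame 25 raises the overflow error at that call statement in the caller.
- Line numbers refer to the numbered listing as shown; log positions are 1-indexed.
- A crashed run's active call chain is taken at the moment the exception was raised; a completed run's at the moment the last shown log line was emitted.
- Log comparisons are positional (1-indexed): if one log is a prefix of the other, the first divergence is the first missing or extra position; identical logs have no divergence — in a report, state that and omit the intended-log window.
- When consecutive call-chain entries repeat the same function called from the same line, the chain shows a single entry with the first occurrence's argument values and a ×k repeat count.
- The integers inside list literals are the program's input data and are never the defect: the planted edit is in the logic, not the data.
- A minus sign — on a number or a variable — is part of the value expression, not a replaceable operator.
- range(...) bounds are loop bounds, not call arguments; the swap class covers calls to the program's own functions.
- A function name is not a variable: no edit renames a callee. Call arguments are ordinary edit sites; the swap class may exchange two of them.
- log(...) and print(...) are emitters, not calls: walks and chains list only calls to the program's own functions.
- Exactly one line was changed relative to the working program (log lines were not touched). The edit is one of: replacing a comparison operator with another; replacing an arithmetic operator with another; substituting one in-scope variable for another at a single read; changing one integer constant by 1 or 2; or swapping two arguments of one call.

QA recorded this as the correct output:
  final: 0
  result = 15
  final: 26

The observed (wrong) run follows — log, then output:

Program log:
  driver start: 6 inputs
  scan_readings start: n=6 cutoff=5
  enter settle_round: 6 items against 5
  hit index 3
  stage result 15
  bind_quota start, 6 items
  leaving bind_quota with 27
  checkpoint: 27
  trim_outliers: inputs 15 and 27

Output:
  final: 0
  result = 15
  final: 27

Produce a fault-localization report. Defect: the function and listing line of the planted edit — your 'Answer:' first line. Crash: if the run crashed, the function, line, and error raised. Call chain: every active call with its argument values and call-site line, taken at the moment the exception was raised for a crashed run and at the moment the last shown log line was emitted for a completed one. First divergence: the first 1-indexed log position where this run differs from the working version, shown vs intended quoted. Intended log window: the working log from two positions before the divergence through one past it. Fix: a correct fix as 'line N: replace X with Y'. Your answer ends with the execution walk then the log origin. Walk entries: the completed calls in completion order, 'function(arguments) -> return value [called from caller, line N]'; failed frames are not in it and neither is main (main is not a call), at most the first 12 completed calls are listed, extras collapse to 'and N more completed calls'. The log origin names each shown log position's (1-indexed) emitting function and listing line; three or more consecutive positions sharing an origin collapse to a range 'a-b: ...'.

Answer: the defect is in bind_quota at line 16.
Key fact: At log position 7 the runs split — shown 'leaving bind_quota with 27', but the working version logs 'leaving bind_quota with 26'.
Call chain: main -> trim_outliers(15, 27) (called at line 36).
First divergence: position 7; shown 'leaving bind_quota with 27' vs intended 'leaving bind_quota with 26'.
Intended log window:
  5: stage result 15
  6: bind_quota start, 6 items
  7: leaving bind_quota with 26
  8: checkpoint: 26
Execution walk:
  settle_round([4, 2, 7, 5, 2, 6], 5) -> 3  [called from scan_readings, line 9]
  scan_readings([4, 2, 7, 5, 2, 6], 5) -> 15  [called from main, line 32]
  bind_quota([4, 2, 7, 5, 2, 6]) -> 27  [called from main, line 34]
  trim_outliers(15, 27) -> 0  [called from main, line 36]
Log line origins:
  1: from main, line 31
  2: from scan_readings, line 8
  3: from settle_round, line 2
  4: from scan_readings, line 10
  5: from main, line 33
  6: from bind_quota, line 15
  7: from bind_quota, line 19
  8: from main, line 35
  9: from trim_outliers, line 23
A correct fix: line 16: replace `1` with `0`.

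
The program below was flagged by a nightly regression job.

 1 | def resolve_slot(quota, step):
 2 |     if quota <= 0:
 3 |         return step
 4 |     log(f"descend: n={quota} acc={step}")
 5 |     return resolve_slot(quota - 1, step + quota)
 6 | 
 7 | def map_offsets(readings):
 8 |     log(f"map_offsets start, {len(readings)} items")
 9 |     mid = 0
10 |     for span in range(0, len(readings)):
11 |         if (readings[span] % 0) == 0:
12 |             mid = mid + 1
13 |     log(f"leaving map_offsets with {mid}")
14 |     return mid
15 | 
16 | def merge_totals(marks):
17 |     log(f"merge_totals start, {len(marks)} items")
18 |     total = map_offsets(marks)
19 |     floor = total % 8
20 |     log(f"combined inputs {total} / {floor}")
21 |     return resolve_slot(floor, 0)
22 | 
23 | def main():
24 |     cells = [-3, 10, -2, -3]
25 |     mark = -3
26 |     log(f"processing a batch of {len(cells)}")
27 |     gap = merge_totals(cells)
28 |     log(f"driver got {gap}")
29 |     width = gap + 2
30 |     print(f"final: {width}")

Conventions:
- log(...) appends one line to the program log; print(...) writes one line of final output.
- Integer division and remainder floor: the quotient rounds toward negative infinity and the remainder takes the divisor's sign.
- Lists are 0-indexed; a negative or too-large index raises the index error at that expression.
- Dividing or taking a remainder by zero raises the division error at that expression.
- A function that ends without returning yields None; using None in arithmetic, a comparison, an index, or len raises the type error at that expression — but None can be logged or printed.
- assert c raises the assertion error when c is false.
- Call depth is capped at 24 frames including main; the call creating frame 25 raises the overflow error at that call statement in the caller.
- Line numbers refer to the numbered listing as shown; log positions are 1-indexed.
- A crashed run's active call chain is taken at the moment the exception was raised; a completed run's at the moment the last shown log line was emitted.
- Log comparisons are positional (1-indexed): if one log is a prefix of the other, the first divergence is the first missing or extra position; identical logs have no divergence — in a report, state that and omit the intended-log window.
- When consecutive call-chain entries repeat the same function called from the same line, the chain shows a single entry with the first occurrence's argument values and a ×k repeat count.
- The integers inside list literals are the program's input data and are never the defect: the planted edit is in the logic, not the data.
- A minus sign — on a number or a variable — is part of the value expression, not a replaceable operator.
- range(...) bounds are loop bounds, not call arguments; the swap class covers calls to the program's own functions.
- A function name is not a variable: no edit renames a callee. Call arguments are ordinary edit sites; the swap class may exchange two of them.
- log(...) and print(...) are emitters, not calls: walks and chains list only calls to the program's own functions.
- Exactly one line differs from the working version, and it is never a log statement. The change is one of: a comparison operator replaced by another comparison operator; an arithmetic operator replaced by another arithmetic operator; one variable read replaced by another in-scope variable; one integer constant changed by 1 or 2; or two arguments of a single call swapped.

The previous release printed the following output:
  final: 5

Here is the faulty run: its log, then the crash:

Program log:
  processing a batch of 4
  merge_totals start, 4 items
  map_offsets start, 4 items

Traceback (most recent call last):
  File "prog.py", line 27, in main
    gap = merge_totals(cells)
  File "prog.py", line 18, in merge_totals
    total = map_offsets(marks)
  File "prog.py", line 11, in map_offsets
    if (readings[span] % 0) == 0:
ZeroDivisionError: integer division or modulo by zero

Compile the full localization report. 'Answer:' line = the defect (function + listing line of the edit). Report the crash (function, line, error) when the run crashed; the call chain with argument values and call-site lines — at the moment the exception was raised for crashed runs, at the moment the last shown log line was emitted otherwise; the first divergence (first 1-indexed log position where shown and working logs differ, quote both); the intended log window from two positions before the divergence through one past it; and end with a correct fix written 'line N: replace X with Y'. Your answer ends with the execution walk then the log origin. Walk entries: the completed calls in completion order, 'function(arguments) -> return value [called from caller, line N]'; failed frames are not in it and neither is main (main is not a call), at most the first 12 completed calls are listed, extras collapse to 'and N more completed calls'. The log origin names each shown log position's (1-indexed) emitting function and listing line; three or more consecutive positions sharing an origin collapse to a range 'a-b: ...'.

Answer: the defect is in map_offsets at line 11.
Key fact: Only 3 log lines were emitted before the run died; the intended continuation was 'leaving map_offsets with 2'.
Crash: map_offsets, line 11, ZeroDivisionError.
Call chain: main -> merge_totals([-3, 10, -2, -3]) (called at line 27) -> map_offsets([-3, 10, -2, -3]) (called at line 18).
First divergence: position 4; the shown log stops at 3 lines while the working version next logs 'leaving map_offsets with 2'.
Intended log window:
  2: merge_totals start, 4 items
  3: map_offsets start, 4 items
  4: leaving map_offsets with 2
  5: combined inputs 2 / 2
Execution walk:
  (no call completed)
Log line origins:
  1 — main, line 26
  2 — merge_totals, line 17
  3 — map_offsets, line 8
A correct fix: line 11: replace `readings[span] % 0` with `readings[span] % 2`.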